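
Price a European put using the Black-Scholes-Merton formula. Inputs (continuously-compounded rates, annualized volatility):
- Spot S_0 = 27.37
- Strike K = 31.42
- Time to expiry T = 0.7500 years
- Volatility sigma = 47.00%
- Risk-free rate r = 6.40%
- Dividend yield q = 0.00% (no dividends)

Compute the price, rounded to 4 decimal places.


Answer: Price = 6.0214

Derivation:
d1 = (ln(S/K) + (r - q + 0.5*sigma^2) * T) / (sigma * sqrt(T)) = -0.01758980
d2 = d1 - sigma * sqrt(T) = -0.42462174
exp(-rT) = 0.95313379; exp(-qT) = 1.00000000
P = K * exp(-rT) * N(-d2) - S_0 * exp(-qT) * N(-d1)
N(-d1) = 0.50701695; N(-d2) = 0.66444378
P = 31.4200 * 0.95313379 * 0.66444378 - 27.3700 * 1.00000000 * 0.50701695 = 6.0214


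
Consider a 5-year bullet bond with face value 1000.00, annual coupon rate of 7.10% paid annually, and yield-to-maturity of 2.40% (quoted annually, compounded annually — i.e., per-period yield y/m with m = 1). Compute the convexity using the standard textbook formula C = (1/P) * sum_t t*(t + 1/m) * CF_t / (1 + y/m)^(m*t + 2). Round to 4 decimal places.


Answer: Convexity = 24.3836

Derivation:
Coupon per period c = face * coupon_rate / m = 71.000000
Periods per year m = 1; per-period yield y/m = 0.024000
Number of cashflows N = 5
Cashflows (t years, CF_t, discount factor 1/(1+y/m)^(m*t), PV):
  t = 1.0000: CF_t = 71.000000, DF = 0.976562, PV = 69.335938
  t = 2.0000: CF_t = 71.000000, DF = 0.953674, PV = 67.710876
  t = 3.0000: CF_t = 71.000000, DF = 0.931323, PV = 66.123903
  t = 4.0000: CF_t = 71.000000, DF = 0.909495, PV = 64.574124
  t = 5.0000: CF_t = 1071.000000, DF = 0.888178, PV = 951.239087
Price P = sum_t PV_t = 1218.983928
Convexity numerator sum_t t*(t + 1/m) * CF_t / (1+y/m)^(m*t + 2):
  t = 1.0000: term = 132.247806
  t = 2.0000: term = 387.444743
  t = 3.0000: term = 756.728014
  t = 4.0000: term = 1231.653668
  t = 5.0000: term = 27215.168595
Convexity = (1/P) * sum = 29723.242825 / 1218.983928 = 24.383622


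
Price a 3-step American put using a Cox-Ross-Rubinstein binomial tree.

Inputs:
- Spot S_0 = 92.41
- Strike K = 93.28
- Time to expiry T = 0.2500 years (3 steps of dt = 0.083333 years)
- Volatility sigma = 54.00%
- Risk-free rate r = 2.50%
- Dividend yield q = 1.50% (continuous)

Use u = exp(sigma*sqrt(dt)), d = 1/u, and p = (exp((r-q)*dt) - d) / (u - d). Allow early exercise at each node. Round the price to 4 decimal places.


dt = T/N = 0.083333
u = exp(sigma*sqrt(dt)) = 1.168691; d = 1/u = 0.855658
p = (exp((r-q)*dt) - d) / (u - d) = 0.463771
Discount per step: exp(-r*dt) = 0.997919
Stock lattice S(k, i) with i counting down-moves:
  k=0: S(0,0) = 92.4100
  k=1: S(1,0) = 107.9988; S(1,1) = 79.0714
  k=2: S(2,0) = 126.2172; S(2,1) = 92.4100; S(2,2) = 67.6580
  k=3: S(3,0) = 147.5090; S(3,1) = 107.9988; S(3,2) = 79.0714; S(3,3) = 57.8921
Terminal payoffs V(N, i) = max(K - S_T, 0):
  V(3,0) = 0.000000; V(3,1) = 0.000000; V(3,2) = 14.208649; V(3,3) = 35.387868
Backward induction: V(k, i) = exp(-r*dt) * [p * V(k+1, i) + (1-p) * V(k+1, i+1)]; then take max(V_cont, immediate exercise) for American.
  V(2,0) = exp(-r*dt) * [p*0.000000 + (1-p)*0.000000] = 0.000000; exercise = 0.000000; V(2,0) = max -> 0.000000
  V(2,1) = exp(-r*dt) * [p*0.000000 + (1-p)*14.208649] = 7.603236; exercise = 0.870000; V(2,1) = max -> 7.603236
  V(2,2) = exp(-r*dt) * [p*14.208649 + (1-p)*35.387868] = 25.512358; exercise = 25.621970; V(2,2) = max -> 25.621970
  V(1,0) = exp(-r*dt) * [p*0.000000 + (1-p)*7.603236] = 4.068592; exercise = 0.000000; V(1,0) = max -> 4.068592
  V(1,1) = exp(-r*dt) * [p*7.603236 + (1-p)*25.621970] = 17.229474; exercise = 14.208649; V(1,1) = max -> 17.229474
  V(0,0) = exp(-r*dt) * [p*4.068592 + (1-p)*17.229474] = 11.102686; exercise = 0.870000; V(0,0) = max -> 11.102686

Answer: Price = V(0,0) = 11.1027


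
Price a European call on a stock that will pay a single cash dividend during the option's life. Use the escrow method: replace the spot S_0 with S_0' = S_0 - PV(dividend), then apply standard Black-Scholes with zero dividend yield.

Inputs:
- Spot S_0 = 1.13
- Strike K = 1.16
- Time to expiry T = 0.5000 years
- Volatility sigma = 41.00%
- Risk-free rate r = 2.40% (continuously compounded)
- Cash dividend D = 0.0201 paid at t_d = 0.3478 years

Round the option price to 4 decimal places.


PV(D) = D * exp(-r * t_d) = 0.0201 * 0.99168754 = 0.01993292
S_0' = S_0 - PV(D) = 1.1300 - 0.01993292 = 1.11006708
d1 = (ln(S_0'/K) + (r + sigma^2/2)*T) / (sigma*sqrt(T)) = 0.03458077
d2 = d1 - sigma*sqrt(T) = -0.25533301
exp(-rT) = 0.98807171
N(d1) = 0.51379298; N(d2) = 0.39923295
C = S_0' * N(d1) - K * exp(-rT) * N(d2) = 1.11006708 * 0.51379298 - 1.1600 * 0.98807171 * 0.39923295 = 0.1128

Answer: Price = 0.1128


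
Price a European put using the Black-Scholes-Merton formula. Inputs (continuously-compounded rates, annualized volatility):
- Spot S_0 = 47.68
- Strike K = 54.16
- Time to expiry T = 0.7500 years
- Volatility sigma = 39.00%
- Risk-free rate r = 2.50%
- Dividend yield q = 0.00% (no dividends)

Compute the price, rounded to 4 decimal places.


d1 = (ln(S/K) + (r - q + 0.5*sigma^2) * T) / (sigma * sqrt(T)) = -0.15290339
d2 = d1 - sigma * sqrt(T) = -0.49065330
exp(-rT) = 0.98142469; exp(-qT) = 1.00000000
P = K * exp(-rT) * N(-d2) - S_0 * exp(-qT) * N(-d1)
N(-d1) = 0.56076277; N(-d2) = 0.68816416
P = 54.1600 * 0.98142469 * 0.68816416 - 47.6800 * 1.00000000 * 0.56076277 = 9.8415

Answer: Price = 9.8415


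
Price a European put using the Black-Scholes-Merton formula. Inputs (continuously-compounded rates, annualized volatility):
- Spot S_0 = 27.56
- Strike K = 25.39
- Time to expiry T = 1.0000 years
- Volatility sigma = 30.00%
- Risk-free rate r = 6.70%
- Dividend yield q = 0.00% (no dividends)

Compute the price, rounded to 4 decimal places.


d1 = (ln(S/K) + (r - q + 0.5*sigma^2) * T) / (sigma * sqrt(T)) = 0.64670017
d2 = d1 - sigma * sqrt(T) = 0.34670017
exp(-rT) = 0.93519520; exp(-qT) = 1.00000000
P = K * exp(-rT) * N(-d2) - S_0 * exp(-qT) * N(-d1)
N(-d1) = 0.25891301; N(-d2) = 0.36440829
P = 25.3900 * 0.93519520 * 0.36440829 - 27.5600 * 1.00000000 * 0.25891301 = 1.5171

Answer: Price = 1.5171


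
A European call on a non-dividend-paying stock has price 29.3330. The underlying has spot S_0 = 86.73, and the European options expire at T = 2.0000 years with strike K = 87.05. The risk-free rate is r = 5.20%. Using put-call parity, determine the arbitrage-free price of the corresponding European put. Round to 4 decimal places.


Answer: Put price = 21.0547

Derivation:
Put-call parity: C - P = S_0 * exp(-qT) - K * exp(-rT).
S_0 * exp(-qT) = 86.7300 * 1.00000000 = 86.73000000
K * exp(-rT) = 87.0500 * 0.90122530 = 78.45166214
P = C - S*exp(-qT) + K*exp(-rT)
P = 29.3330 - 86.73000000 + 78.45166214 = 21.0547


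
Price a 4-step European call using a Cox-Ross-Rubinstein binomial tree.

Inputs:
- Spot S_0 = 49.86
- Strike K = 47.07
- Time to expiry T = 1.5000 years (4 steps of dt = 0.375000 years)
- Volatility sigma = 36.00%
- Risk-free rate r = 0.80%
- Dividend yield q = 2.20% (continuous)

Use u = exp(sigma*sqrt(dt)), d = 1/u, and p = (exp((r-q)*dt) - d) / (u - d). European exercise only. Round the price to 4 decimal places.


dt = T/N = 0.375000
u = exp(sigma*sqrt(dt)) = 1.246643; d = 1/u = 0.802154
p = (exp((r-q)*dt) - d) / (u - d) = 0.433328
Discount per step: exp(-r*dt) = 0.997004
Stock lattice S(k, i) with i counting down-moves:
  k=0: S(0,0) = 49.8600
  k=1: S(1,0) = 62.1576; S(1,1) = 39.9954
  k=2: S(2,0) = 77.4883; S(2,1) = 49.8600; S(2,2) = 32.0825
  k=3: S(3,0) = 96.6002; S(3,1) = 62.1576; S(3,2) = 39.9954; S(3,3) = 25.7351
  k=4: S(4,0) = 120.4260; S(4,1) = 77.4883; S(4,2) = 49.8600; S(4,3) = 32.0825; S(4,4) = 20.6435
Terminal payoffs V(N, i) = max(S_T - K, 0):
  V(4,0) = 73.355991; V(4,1) = 30.418321; V(4,2) = 2.790000; V(4,3) = 0.000000; V(4,4) = 0.000000
Backward induction: V(k, i) = exp(-r*dt) * [p * V(k+1, i) + (1-p) * V(k+1, i+1)].
  V(3,0) = exp(-r*dt) * [p*73.355991 + (1-p)*30.418321] = 48.877573
  V(3,1) = exp(-r*dt) * [p*30.418321 + (1-p)*2.790000] = 14.717911
  V(3,2) = exp(-r*dt) * [p*2.790000 + (1-p)*0.000000] = 1.205364
  V(3,3) = exp(-r*dt) * [p*0.000000 + (1-p)*0.000000] = 0.000000
  V(2,0) = exp(-r*dt) * [p*48.877573 + (1-p)*14.717911] = 29.431829
  V(2,1) = exp(-r*dt) * [p*14.717911 + (1-p)*1.205364] = 7.039582
  V(2,2) = exp(-r*dt) * [p*1.205364 + (1-p)*0.000000] = 0.520754
  V(1,0) = exp(-r*dt) * [p*29.431829 + (1-p)*7.039582] = 16.692621
  V(1,1) = exp(-r*dt) * [p*7.039582 + (1-p)*0.520754] = 3.335524
  V(0,0) = exp(-r*dt) * [p*16.692621 + (1-p)*3.335524] = 9.096202

Answer: Price = V(0,0) = 9.0962


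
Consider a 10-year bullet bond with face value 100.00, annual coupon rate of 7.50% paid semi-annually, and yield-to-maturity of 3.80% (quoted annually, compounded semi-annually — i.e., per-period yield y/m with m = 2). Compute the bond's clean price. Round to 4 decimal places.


Answer: Price = 130.5441

Derivation:
Coupon per period c = face * coupon_rate / m = 3.750000
Periods per year m = 2; per-period yield y/m = 0.019000
Number of cashflows N = 20
Cashflows (t years, CF_t, discount factor 1/(1+y/m)^(m*t), PV):
  t = 0.5000: CF_t = 3.750000, DF = 0.981354, PV = 3.680079
  t = 1.0000: CF_t = 3.750000, DF = 0.963056, PV = 3.611461
  t = 1.5000: CF_t = 3.750000, DF = 0.945099, PV = 3.544122
  t = 2.0000: CF_t = 3.750000, DF = 0.927477, PV = 3.478040
  t = 2.5000: CF_t = 3.750000, DF = 0.910184, PV = 3.413189
  t = 3.0000: CF_t = 3.750000, DF = 0.893213, PV = 3.349548
  t = 3.5000: CF_t = 3.750000, DF = 0.876558, PV = 3.287093
  t = 4.0000: CF_t = 3.750000, DF = 0.860214, PV = 3.225803
  t = 4.5000: CF_t = 3.750000, DF = 0.844175, PV = 3.165655
  t = 5.0000: CF_t = 3.750000, DF = 0.828434, PV = 3.106629
  t = 5.5000: CF_t = 3.750000, DF = 0.812988, PV = 3.048704
  t = 6.0000: CF_t = 3.750000, DF = 0.797829, PV = 2.991859
  t = 6.5000: CF_t = 3.750000, DF = 0.782953, PV = 2.936073
  t = 7.0000: CF_t = 3.750000, DF = 0.768354, PV = 2.881328
  t = 7.5000: CF_t = 3.750000, DF = 0.754028, PV = 2.827603
  t = 8.0000: CF_t = 3.750000, DF = 0.739968, PV = 2.774881
  t = 8.5000: CF_t = 3.750000, DF = 0.726171, PV = 2.723141
  t = 9.0000: CF_t = 3.750000, DF = 0.712631, PV = 2.672366
  t = 9.5000: CF_t = 3.750000, DF = 0.699343, PV = 2.622538
  t = 10.0000: CF_t = 103.750000, DF = 0.686304, PV = 71.204006
Price P = sum_t PV_t = 130.544117


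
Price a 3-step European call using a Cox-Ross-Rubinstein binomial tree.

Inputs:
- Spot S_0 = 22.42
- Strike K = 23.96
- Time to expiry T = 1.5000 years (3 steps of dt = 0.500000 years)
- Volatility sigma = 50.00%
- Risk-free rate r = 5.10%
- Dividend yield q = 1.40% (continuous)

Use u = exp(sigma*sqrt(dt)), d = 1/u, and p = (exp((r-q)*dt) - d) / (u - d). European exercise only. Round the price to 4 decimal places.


Answer: Price = V(0,0) = 5.5741

Derivation:
dt = T/N = 0.500000
u = exp(sigma*sqrt(dt)) = 1.424119; d = 1/u = 0.702189
p = (exp((r-q)*dt) - d) / (u - d) = 0.438385
Discount per step: exp(-r*dt) = 0.974822
Stock lattice S(k, i) with i counting down-moves:
  k=0: S(0,0) = 22.4200
  k=1: S(1,0) = 31.9287; S(1,1) = 15.7431
  k=2: S(2,0) = 45.4703; S(2,1) = 22.4200; S(2,2) = 11.0546
  k=3: S(3,0) = 64.7552; S(3,1) = 31.9287; S(3,2) = 15.7431; S(3,3) = 7.7624
Terminal payoffs V(N, i) = max(S_T - K, 0):
  V(3,0) = 40.795173; V(3,1) = 7.968748; V(3,2) = 0.000000; V(3,3) = 0.000000
Backward induction: V(k, i) = exp(-r*dt) * [p * V(k+1, i) + (1-p) * V(k+1, i+1)].
  V(2,0) = exp(-r*dt) * [p*40.795173 + (1-p)*7.968748] = 21.796413
  V(2,1) = exp(-r*dt) * [p*7.968748 + (1-p)*0.000000] = 3.405427
  V(2,2) = exp(-r*dt) * [p*0.000000 + (1-p)*0.000000] = 0.000000
  V(1,0) = exp(-r*dt) * [p*21.796413 + (1-p)*3.405427] = 11.179033
  V(1,1) = exp(-r*dt) * [p*3.405427 + (1-p)*0.000000] = 1.455301
  V(0,0) = exp(-r*dt) * [p*11.179033 + (1-p)*1.455301] = 5.574075


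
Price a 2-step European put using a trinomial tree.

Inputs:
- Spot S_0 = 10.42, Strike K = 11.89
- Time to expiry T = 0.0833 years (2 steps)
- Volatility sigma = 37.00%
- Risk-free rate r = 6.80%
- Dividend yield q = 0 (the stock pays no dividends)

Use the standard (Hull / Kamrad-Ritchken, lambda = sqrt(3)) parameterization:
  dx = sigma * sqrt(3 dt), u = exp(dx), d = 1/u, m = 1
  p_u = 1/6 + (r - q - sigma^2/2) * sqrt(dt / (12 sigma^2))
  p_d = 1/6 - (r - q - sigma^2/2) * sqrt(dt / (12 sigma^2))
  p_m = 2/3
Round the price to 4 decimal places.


dt = T/N = 0.041650; dx = sigma*sqrt(3*dt) = 0.130789
u = exp(dx) = 1.139727; d = 1/u = 0.877403
p_u = 0.166595, p_m = 0.666667, p_d = 0.166738
Discount per step: exp(-r*dt) = 0.997172
Stock lattice S(k, j) with j the centered position index:
  k=0: S(0,+0) = 10.4200
  k=1: S(1,-1) = 9.1425; S(1,+0) = 10.4200; S(1,+1) = 11.8760
  k=2: S(2,-2) = 8.0217; S(2,-1) = 9.1425; S(2,+0) = 10.4200; S(2,+1) = 11.8760; S(2,+2) = 13.5353
Terminal payoffs V(N, j) = max(K - S_T, 0):
  V(2,-2) = 3.868304; V(2,-1) = 2.747458; V(2,+0) = 1.470000; V(2,+1) = 0.014047; V(2,+2) = 0.000000
Backward induction: V(k, j) = exp(-r*dt) * [p_u * V(k+1, j+1) + p_m * V(k+1, j) + p_d * V(k+1, j-1)]
  V(1,-1) = exp(-r*dt) * [p_u*1.470000 + p_m*2.747458 + p_d*3.868304] = 2.713831
  V(1,+0) = exp(-r*dt) * [p_u*0.014047 + p_m*1.470000 + p_d*2.747458] = 1.436373
  V(1,+1) = exp(-r*dt) * [p_u*0.000000 + p_m*0.014047 + p_d*1.470000] = 0.253750
  V(0,+0) = exp(-r*dt) * [p_u*0.253750 + p_m*1.436373 + p_d*2.713831] = 1.448247

Answer: Price = V(0,0) = 1.4482


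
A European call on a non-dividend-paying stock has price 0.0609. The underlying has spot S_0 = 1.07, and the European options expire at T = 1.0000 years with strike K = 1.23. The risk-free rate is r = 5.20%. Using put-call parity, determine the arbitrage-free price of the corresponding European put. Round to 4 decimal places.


Put-call parity: C - P = S_0 * exp(-qT) - K * exp(-rT).
S_0 * exp(-qT) = 1.0700 * 1.00000000 = 1.07000000
K * exp(-rT) = 1.2300 * 0.94932887 = 1.16767451
P = C - S*exp(-qT) + K*exp(-rT)
P = 0.0609 - 1.07000000 + 1.16767451 = 0.1586

Answer: Put price = 0.1586


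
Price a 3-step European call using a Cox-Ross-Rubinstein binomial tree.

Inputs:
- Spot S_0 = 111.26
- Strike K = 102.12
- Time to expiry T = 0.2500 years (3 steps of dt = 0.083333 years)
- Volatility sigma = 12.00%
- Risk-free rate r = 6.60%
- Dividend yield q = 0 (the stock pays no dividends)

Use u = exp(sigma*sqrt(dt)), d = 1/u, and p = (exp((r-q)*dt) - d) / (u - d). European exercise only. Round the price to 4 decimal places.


dt = T/N = 0.083333
u = exp(sigma*sqrt(dt)) = 1.035248; d = 1/u = 0.965952
p = (exp((r-q)*dt) - d) / (u - d) = 0.570929
Discount per step: exp(-r*dt) = 0.994515
Stock lattice S(k, i) with i counting down-moves:
  k=0: S(0,0) = 111.2600
  k=1: S(1,0) = 115.1817; S(1,1) = 107.4718
  k=2: S(2,0) = 119.2416; S(2,1) = 111.2600; S(2,2) = 103.8126
  k=3: S(3,0) = 123.4446; S(3,1) = 115.1817; S(3,2) = 107.4718; S(3,3) = 100.2780
Terminal payoffs V(N, i) = max(S_T - K, 0):
  V(3,0) = 21.324647; V(3,1) = 13.061693; V(3,2) = 5.351832; V(3,3) = 0.000000
Backward induction: V(k, i) = exp(-r*dt) * [p * V(k+1, i) + (1-p) * V(k+1, i+1)].
  V(2,0) = exp(-r*dt) * [p*21.324647 + (1-p)*13.061693] = 17.681736
  V(2,1) = exp(-r*dt) * [p*13.061693 + (1-p)*5.351832] = 9.700118
  V(2,2) = exp(-r*dt) * [p*5.351832 + (1-p)*0.000000] = 3.038757
  V(1,0) = exp(-r*dt) * [p*17.681736 + (1-p)*9.700118] = 14.178857
  V(1,1) = exp(-r*dt) * [p*9.700118 + (1-p)*3.038757] = 6.804395
  V(0,0) = exp(-r*dt) * [p*14.178857 + (1-p)*6.804395] = 10.954275

Answer: Price = V(0,0) = 10.9543


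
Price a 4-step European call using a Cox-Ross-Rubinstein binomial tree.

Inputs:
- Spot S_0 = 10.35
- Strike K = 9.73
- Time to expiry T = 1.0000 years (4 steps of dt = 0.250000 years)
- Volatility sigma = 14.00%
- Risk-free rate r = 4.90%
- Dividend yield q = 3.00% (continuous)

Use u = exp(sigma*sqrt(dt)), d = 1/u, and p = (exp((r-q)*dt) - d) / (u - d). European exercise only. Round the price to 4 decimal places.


Answer: Price = V(0,0) = 1.0415

Derivation:
dt = T/N = 0.250000
u = exp(sigma*sqrt(dt)) = 1.072508; d = 1/u = 0.932394
p = (exp((r-q)*dt) - d) / (u - d) = 0.516489
Discount per step: exp(-r*dt) = 0.987825
Stock lattice S(k, i) with i counting down-moves:
  k=0: S(0,0) = 10.3500
  k=1: S(1,0) = 11.1005; S(1,1) = 9.6503
  k=2: S(2,0) = 11.9053; S(2,1) = 10.3500; S(2,2) = 8.9979
  k=3: S(3,0) = 12.7686; S(3,1) = 11.1005; S(3,2) = 9.6503; S(3,3) = 8.3895
  k=4: S(4,0) = 13.6944; S(4,1) = 11.9053; S(4,2) = 10.3500; S(4,3) = 8.9979; S(4,4) = 7.8224
Terminal payoffs V(N, i) = max(S_T - K, 0):
  V(4,0) = 3.964394; V(4,1) = 2.175334; V(4,2) = 0.620000; V(4,3) = 0.000000; V(4,4) = 0.000000
Backward induction: V(k, i) = exp(-r*dt) * [p * V(k+1, i) + (1-p) * V(k+1, i+1)].
  V(3,0) = exp(-r*dt) * [p*3.964394 + (1-p)*2.175334] = 3.061627
  V(3,1) = exp(-r*dt) * [p*2.175334 + (1-p)*0.620000] = 1.405983
  V(3,2) = exp(-r*dt) * [p*0.620000 + (1-p)*0.000000] = 0.316324
  V(3,3) = exp(-r*dt) * [p*0.000000 + (1-p)*0.000000] = 0.000000
  V(2,0) = exp(-r*dt) * [p*3.061627 + (1-p)*1.405983] = 2.233575
  V(2,1) = exp(-r*dt) * [p*1.405983 + (1-p)*0.316324] = 0.868417
  V(2,2) = exp(-r*dt) * [p*0.316324 + (1-p)*0.000000] = 0.161389
  V(1,0) = exp(-r*dt) * [p*2.233575 + (1-p)*0.868417] = 1.554348
  V(1,1) = exp(-r*dt) * [p*0.868417 + (1-p)*0.161389] = 0.520150
  V(0,0) = exp(-r*dt) * [p*1.554348 + (1-p)*0.520150] = 1.041465


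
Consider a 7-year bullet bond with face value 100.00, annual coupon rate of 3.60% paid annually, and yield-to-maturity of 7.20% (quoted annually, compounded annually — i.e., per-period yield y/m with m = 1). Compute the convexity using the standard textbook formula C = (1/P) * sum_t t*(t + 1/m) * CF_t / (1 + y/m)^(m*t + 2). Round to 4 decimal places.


Coupon per period c = face * coupon_rate / m = 3.600000
Periods per year m = 1; per-period yield y/m = 0.072000
Number of cashflows N = 7
Cashflows (t years, CF_t, discount factor 1/(1+y/m)^(m*t), PV):
  t = 1.0000: CF_t = 3.600000, DF = 0.932836, PV = 3.358209
  t = 2.0000: CF_t = 3.600000, DF = 0.870183, PV = 3.132658
  t = 3.0000: CF_t = 3.600000, DF = 0.811738, PV = 2.922255
  t = 4.0000: CF_t = 3.600000, DF = 0.757218, PV = 2.725984
  t = 5.0000: CF_t = 3.600000, DF = 0.706360, PV = 2.542896
  t = 6.0000: CF_t = 3.600000, DF = 0.658918, PV = 2.372104
  t = 7.0000: CF_t = 103.600000, DF = 0.614662, PV = 63.679003
Price P = sum_t PV_t = 80.733110
Convexity numerator sum_t t*(t + 1/m) * CF_t / (1+y/m)^(m*t + 2):
  t = 1.0000: term = 5.844510
  t = 2.0000: term = 16.355906
  t = 3.0000: term = 30.514750
  t = 4.0000: term = 47.442087
  t = 5.0000: term = 66.383517
  t = 6.0000: term = 86.694892
  t = 7.0000: term = 3103.092447
Convexity = (1/P) * sum = 3356.328109 / 80.733110 = 41.573131

Answer: Convexity = 41.5731


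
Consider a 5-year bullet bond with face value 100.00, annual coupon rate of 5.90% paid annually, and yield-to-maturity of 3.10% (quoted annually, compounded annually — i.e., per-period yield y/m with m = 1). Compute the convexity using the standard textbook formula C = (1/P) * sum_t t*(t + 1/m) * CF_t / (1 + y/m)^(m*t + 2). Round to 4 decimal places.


Answer: Convexity = 24.5315

Derivation:
Coupon per period c = face * coupon_rate / m = 5.900000
Periods per year m = 1; per-period yield y/m = 0.031000
Number of cashflows N = 5
Cashflows (t years, CF_t, discount factor 1/(1+y/m)^(m*t), PV):
  t = 1.0000: CF_t = 5.900000, DF = 0.969932, PV = 5.722599
  t = 2.0000: CF_t = 5.900000, DF = 0.940768, PV = 5.550533
  t = 3.0000: CF_t = 5.900000, DF = 0.912481, PV = 5.383640
  t = 4.0000: CF_t = 5.900000, DF = 0.885045, PV = 5.221765
  t = 5.0000: CF_t = 105.900000, DF = 0.858434, PV = 90.908111
Price P = sum_t PV_t = 112.786649
Convexity numerator sum_t t*(t + 1/m) * CF_t / (1+y/m)^(m*t + 2):
  t = 1.0000: term = 10.767280
  t = 2.0000: term = 31.330592
  t = 3.0000: term = 60.777094
  t = 4.0000: term = 98.249425
  t = 5.0000: term = 2565.704039
Convexity = (1/P) * sum = 2766.828430 / 112.786649 = 24.531524


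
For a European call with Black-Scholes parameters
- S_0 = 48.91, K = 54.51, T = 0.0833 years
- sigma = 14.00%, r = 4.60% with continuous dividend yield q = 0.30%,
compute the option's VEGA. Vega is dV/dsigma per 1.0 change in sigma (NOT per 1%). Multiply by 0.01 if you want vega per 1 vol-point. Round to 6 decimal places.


Answer: Vega = 0.205058

Derivation:
d1 = -2.5739478424; d2 = -2.6143542775
phi(d1) = 0.0145299640; exp(-qT) = 0.9997501312; exp(-rT) = 0.9961755320
Vega = S * exp(-qT) * phi(d1) * sqrt(T) = 48.9100 * 0.9997501312 * 0.0145299640 * 0.2886173938 = 0.205058


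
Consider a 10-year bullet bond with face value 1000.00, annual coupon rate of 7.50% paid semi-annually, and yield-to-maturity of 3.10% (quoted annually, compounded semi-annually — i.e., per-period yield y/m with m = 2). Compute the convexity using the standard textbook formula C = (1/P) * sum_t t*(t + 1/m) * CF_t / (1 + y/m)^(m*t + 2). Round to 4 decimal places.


Answer: Convexity = 70.5353

Derivation:
Coupon per period c = face * coupon_rate / m = 37.500000
Periods per year m = 2; per-period yield y/m = 0.015500
Number of cashflows N = 20
Cashflows (t years, CF_t, discount factor 1/(1+y/m)^(m*t), PV):
  t = 0.5000: CF_t = 37.500000, DF = 0.984737, PV = 36.927622
  t = 1.0000: CF_t = 37.500000, DF = 0.969706, PV = 36.363980
  t = 1.5000: CF_t = 37.500000, DF = 0.954905, PV = 35.808942
  t = 2.0000: CF_t = 37.500000, DF = 0.940330, PV = 35.262375
  t = 2.5000: CF_t = 37.500000, DF = 0.925977, PV = 34.724150
  t = 3.0000: CF_t = 37.500000, DF = 0.911844, PV = 34.194141
  t = 3.5000: CF_t = 37.500000, DF = 0.897926, PV = 33.672222
  t = 4.0000: CF_t = 37.500000, DF = 0.884220, PV = 33.158269
  t = 4.5000: CF_t = 37.500000, DF = 0.870724, PV = 32.652160
  t = 5.0000: CF_t = 37.500000, DF = 0.857434, PV = 32.153777
  t = 5.5000: CF_t = 37.500000, DF = 0.844347, PV = 31.663000
  t = 6.0000: CF_t = 37.500000, DF = 0.831459, PV = 31.179715
  t = 6.5000: CF_t = 37.500000, DF = 0.818768, PV = 30.703806
  t = 7.0000: CF_t = 37.500000, DF = 0.806271, PV = 30.235161
  t = 7.5000: CF_t = 37.500000, DF = 0.793964, PV = 29.773669
  t = 8.0000: CF_t = 37.500000, DF = 0.781846, PV = 29.319221
  t = 8.5000: CF_t = 37.500000, DF = 0.769912, PV = 28.871709
  t = 9.0000: CF_t = 37.500000, DF = 0.758161, PV = 28.431028
  t = 9.5000: CF_t = 37.500000, DF = 0.746589, PV = 27.997074
  t = 10.0000: CF_t = 1037.500000, DF = 0.735193, PV = 762.762881
Price P = sum_t PV_t = 1375.854900
Convexity numerator sum_t t*(t + 1/m) * CF_t / (1+y/m)^(m*t + 2):
  t = 0.5000: term = 17.904471
  t = 1.0000: term = 52.893562
  t = 1.5000: term = 104.172451
  t = 2.0000: term = 170.970706
  t = 2.5000: term = 252.541664
  t = 3.0000: term = 348.161821
  t = 3.5000: term = 457.130242
  t = 4.0000: term = 578.767979
  t = 4.5000: term = 712.417503
  t = 5.0000: term = 857.442150
  t = 5.5000: term = 1013.225583
  t = 6.0000: term = 1179.171262
  t = 6.5000: term = 1354.701926
  t = 7.0000: term = 1539.259091
  t = 7.5000: term = 1732.302557
  t = 8.0000: term = 1933.309928
  t = 8.5000: term = 2141.776139
  t = 9.0000: term = 2357.213000
  t = 9.5000: term = 2579.148750
  t = 10.0000: term = 77663.864002
Convexity = (1/P) * sum = 97046.374788 / 1375.854900 = 70.535327


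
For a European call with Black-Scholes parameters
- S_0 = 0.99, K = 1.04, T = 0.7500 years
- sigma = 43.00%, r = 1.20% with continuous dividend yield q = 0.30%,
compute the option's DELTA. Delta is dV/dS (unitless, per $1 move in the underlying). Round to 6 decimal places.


d1 = 0.0720115591; d2 = -0.3003793646
phi(d1) = 0.3979092298; exp(-qT) = 0.9977525294; exp(-rT) = 0.9910403788
N(d1) = 0.5287036455
Delta = exp(-qT) * N(d1) = 0.9977525294 * 0.5287036455 = 0.527515

Answer: Delta = 0.527515


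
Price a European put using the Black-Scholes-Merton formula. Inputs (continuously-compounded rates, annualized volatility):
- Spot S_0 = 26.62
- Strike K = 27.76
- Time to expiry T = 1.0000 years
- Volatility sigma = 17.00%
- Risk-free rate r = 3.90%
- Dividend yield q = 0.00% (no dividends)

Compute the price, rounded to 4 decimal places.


d1 = (ln(S/K) + (r - q + 0.5*sigma^2) * T) / (sigma * sqrt(T)) = 0.06774516
d2 = d1 - sigma * sqrt(T) = -0.10225484
exp(-rT) = 0.96175071; exp(-qT) = 1.00000000
P = K * exp(-rT) * N(-d2) - S_0 * exp(-qT) * N(-d1)
N(-d1) = 0.47299425; N(-d2) = 0.54072280
P = 27.7600 * 0.96175071 * 0.54072280 - 26.6200 * 1.00000000 * 0.47299425 = 1.8452

Answer: Price = 1.8452


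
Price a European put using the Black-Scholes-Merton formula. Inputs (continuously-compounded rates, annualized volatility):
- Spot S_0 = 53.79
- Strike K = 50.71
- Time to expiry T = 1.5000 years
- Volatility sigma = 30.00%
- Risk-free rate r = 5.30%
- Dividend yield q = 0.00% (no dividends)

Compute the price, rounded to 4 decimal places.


Answer: Price = 4.3638

Derivation:
d1 = (ln(S/K) + (r - q + 0.5*sigma^2) * T) / (sigma * sqrt(T)) = 0.56056422
d2 = d1 - sigma * sqrt(T) = 0.19314076
exp(-rT) = 0.92357802; exp(-qT) = 1.00000000
P = K * exp(-rT) * N(-d2) - S_0 * exp(-qT) * N(-d1)
N(-d1) = 0.28754732; N(-d2) = 0.42342437
P = 50.7100 * 0.92357802 * 0.42342437 - 53.7900 * 1.00000000 * 0.28754732 = 4.3638


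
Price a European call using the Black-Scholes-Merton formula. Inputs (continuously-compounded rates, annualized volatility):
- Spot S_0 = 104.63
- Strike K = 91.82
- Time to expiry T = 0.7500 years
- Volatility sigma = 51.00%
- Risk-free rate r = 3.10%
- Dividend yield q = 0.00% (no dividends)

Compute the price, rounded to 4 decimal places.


d1 = (ln(S/K) + (r - q + 0.5*sigma^2) * T) / (sigma * sqrt(T)) = 0.56917154
d2 = d1 - sigma * sqrt(T) = 0.12749859
exp(-rT) = 0.97701820; exp(-qT) = 1.00000000
C = S_0 * exp(-qT) * N(d1) - K * exp(-rT) * N(d2)
N(d1) = 0.71538014; N(d2) = 0.55072710
C = 104.6300 * 1.00000000 * 0.71538014 - 91.8200 * 0.97701820 * 0.55072710 = 25.4446

Answer: Price = 25.4446


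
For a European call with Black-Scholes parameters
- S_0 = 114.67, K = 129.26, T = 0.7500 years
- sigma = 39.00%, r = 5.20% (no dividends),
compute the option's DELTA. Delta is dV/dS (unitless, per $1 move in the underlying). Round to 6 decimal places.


Answer: Delta = 0.471994

Derivation:
d1 = -0.0702589142; d2 = -0.4080088217
phi(d1) = 0.3979588422; exp(-qT) = 1.0000000000; exp(-rT) = 0.9617507091
N(d1) = 0.4719937917
Delta = exp(-qT) * N(d1) = 1.0000000000 * 0.4719937917 = 0.471994


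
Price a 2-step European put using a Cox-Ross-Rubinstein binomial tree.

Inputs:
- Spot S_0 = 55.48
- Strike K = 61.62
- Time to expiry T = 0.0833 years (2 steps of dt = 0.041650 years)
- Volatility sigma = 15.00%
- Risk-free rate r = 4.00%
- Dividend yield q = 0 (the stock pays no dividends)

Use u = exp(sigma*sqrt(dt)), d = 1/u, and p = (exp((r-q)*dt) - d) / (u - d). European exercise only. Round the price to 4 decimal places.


dt = T/N = 0.041650
u = exp(sigma*sqrt(dt)) = 1.031086; d = 1/u = 0.969851
p = (exp((r-q)*dt) - d) / (u - d) = 0.519577
Discount per step: exp(-r*dt) = 0.998335
Stock lattice S(k, i) with i counting down-moves:
  k=0: S(0,0) = 55.4800
  k=1: S(1,0) = 57.2046; S(1,1) = 53.8074
  k=2: S(2,0) = 58.9829; S(2,1) = 55.4800; S(2,2) = 52.1851
Terminal payoffs V(N, i) = max(K - S_T, 0):
  V(2,0) = 2.637099; V(2,1) = 6.140000; V(2,2) = 9.434869
Backward induction: V(k, i) = exp(-r*dt) * [p * V(k+1, i) + (1-p) * V(k+1, i+1)].
  V(1,0) = exp(-r*dt) * [p*2.637099 + (1-p)*6.140000] = 4.312782
  V(1,1) = exp(-r*dt) * [p*6.140000 + (1-p)*9.434869] = 7.710075
  V(0,0) = exp(-r*dt) * [p*4.312782 + (1-p)*7.710075] = 5.935024

Answer: Price = V(0,0) = 5.9350


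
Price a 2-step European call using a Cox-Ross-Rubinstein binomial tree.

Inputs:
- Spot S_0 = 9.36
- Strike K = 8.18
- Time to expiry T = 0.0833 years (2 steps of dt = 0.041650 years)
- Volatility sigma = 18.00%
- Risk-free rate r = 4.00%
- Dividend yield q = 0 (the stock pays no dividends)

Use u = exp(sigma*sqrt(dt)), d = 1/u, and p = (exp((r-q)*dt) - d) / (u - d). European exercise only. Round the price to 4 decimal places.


Answer: Price = V(0,0) = 1.2072

Derivation:
dt = T/N = 0.041650
u = exp(sigma*sqrt(dt)) = 1.037418; d = 1/u = 0.963932
p = (exp((r-q)*dt) - d) / (u - d) = 0.513507
Discount per step: exp(-r*dt) = 0.998335
Stock lattice S(k, i) with i counting down-moves:
  k=0: S(0,0) = 9.3600
  k=1: S(1,0) = 9.7102; S(1,1) = 9.0224
  k=2: S(2,0) = 10.0736; S(2,1) = 9.3600; S(2,2) = 8.6970
Terminal payoffs V(N, i) = max(S_T - K, 0):
  V(2,0) = 1.893571; V(2,1) = 1.180000; V(2,2) = 0.516975
Backward induction: V(k, i) = exp(-r*dt) * [p * V(k+1, i) + (1-p) * V(k+1, i+1)].
  V(1,0) = exp(-r*dt) * [p*1.893571 + (1-p)*1.180000] = 1.543850
  V(1,1) = exp(-r*dt) * [p*1.180000 + (1-p)*0.516975] = 0.856016
  V(0,0) = exp(-r*dt) * [p*1.543850 + (1-p)*0.856016] = 1.207210


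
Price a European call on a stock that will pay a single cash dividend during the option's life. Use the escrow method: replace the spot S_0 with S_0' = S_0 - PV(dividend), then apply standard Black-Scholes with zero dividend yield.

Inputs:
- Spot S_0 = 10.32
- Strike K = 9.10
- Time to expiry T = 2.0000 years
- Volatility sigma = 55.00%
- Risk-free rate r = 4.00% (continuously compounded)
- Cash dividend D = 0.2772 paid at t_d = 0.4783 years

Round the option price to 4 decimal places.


Answer: Price = 3.6854

Derivation:
PV(D) = D * exp(-r * t_d) = 0.2772 * 0.98104986 = 0.27194702
S_0' = S_0 - PV(D) = 10.3200 - 0.27194702 = 10.04805298
d1 = (ln(S_0'/K) + (r + sigma^2/2)*T) / (sigma*sqrt(T)) = 0.61917416
d2 = d1 - sigma*sqrt(T) = -0.15864330
exp(-rT) = 0.92311635
N(d1) = 0.73209918; N(d2) = 0.43697495
C = S_0' * N(d1) - K * exp(-rT) * N(d2) = 10.04805298 * 0.73209918 - 9.1000 * 0.92311635 * 0.43697495 = 3.6854


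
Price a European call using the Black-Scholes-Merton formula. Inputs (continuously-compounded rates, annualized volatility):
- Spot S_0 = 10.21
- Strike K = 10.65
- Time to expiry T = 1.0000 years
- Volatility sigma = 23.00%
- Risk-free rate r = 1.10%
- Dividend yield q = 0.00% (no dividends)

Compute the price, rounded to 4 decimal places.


Answer: Price = 0.7965

Derivation:
d1 = (ln(S/K) + (r - q + 0.5*sigma^2) * T) / (sigma * sqrt(T)) = -0.02061852
d2 = d1 - sigma * sqrt(T) = -0.25061852
exp(-rT) = 0.98906028; exp(-qT) = 1.00000000
C = S_0 * exp(-qT) * N(d1) - K * exp(-rT) * N(d2)
N(d1) = 0.49177498; N(d2) = 0.40105453
C = 10.2100 * 1.00000000 * 0.49177498 - 10.6500 * 0.98906028 * 0.40105453 = 0.7965


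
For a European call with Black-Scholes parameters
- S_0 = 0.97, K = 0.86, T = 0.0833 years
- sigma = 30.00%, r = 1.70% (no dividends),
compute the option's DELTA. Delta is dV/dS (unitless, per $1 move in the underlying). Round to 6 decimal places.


Answer: Delta = 0.926438

Derivation:
d1 = 1.4497657331; d2 = 1.3631805150
phi(d1) = 0.1394779334; exp(-qT) = 1.0000000000; exp(-rT) = 0.9985849022
N(d1) = 0.9264380709
Delta = exp(-qT) * N(d1) = 1.0000000000 * 0.9264380709 = 0.926438


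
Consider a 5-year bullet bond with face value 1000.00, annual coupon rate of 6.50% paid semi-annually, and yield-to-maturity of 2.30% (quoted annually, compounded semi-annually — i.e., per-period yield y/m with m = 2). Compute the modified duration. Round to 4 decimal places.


Coupon per period c = face * coupon_rate / m = 32.500000
Periods per year m = 2; per-period yield y/m = 0.011500
Number of cashflows N = 10
Cashflows (t years, CF_t, discount factor 1/(1+y/m)^(m*t), PV):
  t = 0.5000: CF_t = 32.500000, DF = 0.988631, PV = 32.130499
  t = 1.0000: CF_t = 32.500000, DF = 0.977391, PV = 31.765199
  t = 1.5000: CF_t = 32.500000, DF = 0.966279, PV = 31.404053
  t = 2.0000: CF_t = 32.500000, DF = 0.955293, PV = 31.047012
  t = 2.5000: CF_t = 32.500000, DF = 0.944432, PV = 30.694031
  t = 3.0000: CF_t = 32.500000, DF = 0.933694, PV = 30.345063
  t = 3.5000: CF_t = 32.500000, DF = 0.923079, PV = 30.000062
  t = 4.0000: CF_t = 32.500000, DF = 0.912584, PV = 29.658984
  t = 4.5000: CF_t = 32.500000, DF = 0.902209, PV = 29.321783
  t = 5.0000: CF_t = 1032.500000, DF = 0.891951, PV = 920.939688
Price P = sum_t PV_t = 1197.306374
First compute Macaulay numerator sum_t t * PV_t:
  t * PV_t at t = 0.5000: 16.065250
  t * PV_t at t = 1.0000: 31.765199
  t * PV_t at t = 1.5000: 47.106079
  t * PV_t at t = 2.0000: 62.094024
  t * PV_t at t = 2.5000: 76.735077
  t * PV_t at t = 3.0000: 91.035188
  t * PV_t at t = 3.5000: 105.000217
  t * PV_t at t = 4.0000: 118.635934
  t * PV_t at t = 4.5000: 131.948024
  t * PV_t at t = 5.0000: 4604.698439
Macaulay duration D = 5285.083432 / 1197.306374 = 4.414145
Modified duration = D / (1 + y/m) = 4.414145 / (1 + 0.011500) = 4.363959

Answer: Modified duration = 4.3640


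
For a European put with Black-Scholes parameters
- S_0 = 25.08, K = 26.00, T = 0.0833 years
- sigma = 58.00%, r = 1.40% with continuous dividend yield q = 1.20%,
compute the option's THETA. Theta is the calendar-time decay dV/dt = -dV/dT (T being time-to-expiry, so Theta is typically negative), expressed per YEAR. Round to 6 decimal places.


Answer: Theta = -9.899752

Derivation:
d1 = -0.1305161992; d2 = -0.2979142876
phi(d1) = 0.3955588229; exp(-qT) = 0.9990008994; exp(-rT) = 0.9988344797
Theta = -S*exp(-qT)*phi(d1)*sigma/(2*sqrt(T)) + r*K*exp(-rT)*N(-d2) - q*S*exp(-qT)*N(-d1)
N(-d1) = 0.5519209807; N(-d2) = 0.6171157086; sqrt(T) = 0.2886173938
Term 1 = -25.0800 * 0.9990008994 * 0.3955588229 * 0.5800 / (2 * 0.2886173938) = -9.9581802815
Term 2 = 0.0140 * 26.0000 * 0.9988344797 * 0.6171157086 = 0.2243683070
Term 3 = -0.0120 * 25.0800 * 0.9990008994 * 0.5519209807 = -0.1659401816
Theta = -9.9581802815 + (0.2243683070) + (-0.1659401816) = -9.899752


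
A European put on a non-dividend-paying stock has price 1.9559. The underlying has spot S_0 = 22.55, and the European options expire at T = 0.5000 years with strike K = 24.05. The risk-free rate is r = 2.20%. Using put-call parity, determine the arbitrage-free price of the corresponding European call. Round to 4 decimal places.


Answer: Call price = 0.7190

Derivation:
Put-call parity: C - P = S_0 * exp(-qT) - K * exp(-rT).
S_0 * exp(-qT) = 22.5500 * 1.00000000 = 22.55000000
K * exp(-rT) = 24.0500 * 0.98906028 = 23.78689970
C = P + S*exp(-qT) - K*exp(-rT)
C = 1.9559 + 22.55000000 - 23.78689970 = 0.7190


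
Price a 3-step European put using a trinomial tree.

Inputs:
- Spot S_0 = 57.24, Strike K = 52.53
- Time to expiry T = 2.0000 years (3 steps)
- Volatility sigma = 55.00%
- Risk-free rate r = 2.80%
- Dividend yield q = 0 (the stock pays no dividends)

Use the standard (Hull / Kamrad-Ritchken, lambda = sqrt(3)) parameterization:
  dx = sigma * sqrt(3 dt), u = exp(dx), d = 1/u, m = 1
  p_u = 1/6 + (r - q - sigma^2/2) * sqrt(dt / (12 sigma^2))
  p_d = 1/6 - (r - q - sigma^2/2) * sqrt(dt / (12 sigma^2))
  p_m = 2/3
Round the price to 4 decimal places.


dt = T/N = 0.666667; dx = sigma*sqrt(3*dt) = 0.777817
u = exp(dx) = 2.176716; d = 1/u = 0.459408
p_u = 0.113848, p_m = 0.666667, p_d = 0.219485
Discount per step: exp(-r*dt) = 0.981506
Stock lattice S(k, j) with j the centered position index:
  k=0: S(0,+0) = 57.2400
  k=1: S(1,-1) = 26.2965; S(1,+0) = 57.2400; S(1,+1) = 124.5952
  k=2: S(2,-2) = 12.0808; S(2,-1) = 26.2965; S(2,+0) = 57.2400; S(2,+1) = 124.5952; S(2,+2) = 271.2085
  k=3: S(3,-3) = 5.5500; S(3,-2) = 12.0808; S(3,-1) = 26.2965; S(3,+0) = 57.2400; S(3,+1) = 124.5952; S(3,+2) = 271.2085; S(3,+3) = 590.3439
Terminal payoffs V(N, j) = max(K - S_T, 0):
  V(3,-3) = 46.979985; V(3,-2) = 40.449193; V(3,-1) = 26.233509; V(3,+0) = 0.000000; V(3,+1) = 0.000000; V(3,+2) = 0.000000; V(3,+3) = 0.000000
Backward induction: V(k, j) = exp(-r*dt) * [p_u * V(k+1, j+1) + p_m * V(k+1, j) + p_d * V(k+1, j-1)]
  V(2,-2) = exp(-r*dt) * [p_u*26.233509 + p_m*40.449193 + p_d*46.979985] = 39.519553
  V(2,-1) = exp(-r*dt) * [p_u*0.000000 + p_m*26.233509 + p_d*40.449193] = 25.879394
  V(2,+0) = exp(-r*dt) * [p_u*0.000000 + p_m*0.000000 + p_d*26.233509] = 5.651389
  V(2,+1) = exp(-r*dt) * [p_u*0.000000 + p_m*0.000000 + p_d*0.000000] = 0.000000
  V(2,+2) = exp(-r*dt) * [p_u*0.000000 + p_m*0.000000 + p_d*0.000000] = 0.000000
  V(1,-1) = exp(-r*dt) * [p_u*5.651389 + p_m*25.879394 + p_d*39.519553] = 26.078915
  V(1,+0) = exp(-r*dt) * [p_u*0.000000 + p_m*5.651389 + p_d*25.879394] = 9.273020
  V(1,+1) = exp(-r*dt) * [p_u*0.000000 + p_m*0.000000 + p_d*5.651389] = 1.217458
  V(0,+0) = exp(-r*dt) * [p_u*1.217458 + p_m*9.273020 + p_d*26.078915] = 11.821813

Answer: Price = V(0,0) = 11.8218


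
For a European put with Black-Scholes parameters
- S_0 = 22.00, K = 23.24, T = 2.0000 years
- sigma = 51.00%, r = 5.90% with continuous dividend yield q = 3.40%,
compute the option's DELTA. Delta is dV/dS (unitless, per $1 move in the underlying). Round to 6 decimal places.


Answer: Delta = -0.337920

Derivation:
d1 = 0.3539243047; d2 = -0.3673246121
phi(d1) = 0.3747224202; exp(-qT) = 0.9342604736; exp(-rT) = 0.8886960526
N(-d1) = 0.3616978060
Delta = -exp(-qT) * N(-d1) = -0.9342604736 * 0.3616978060 = -0.337920


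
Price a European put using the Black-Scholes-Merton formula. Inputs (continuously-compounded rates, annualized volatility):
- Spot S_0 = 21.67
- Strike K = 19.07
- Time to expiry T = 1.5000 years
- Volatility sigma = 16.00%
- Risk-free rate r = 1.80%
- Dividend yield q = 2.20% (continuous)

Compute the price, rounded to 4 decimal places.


d1 = (ln(S/K) + (r - q + 0.5*sigma^2) * T) / (sigma * sqrt(T)) = 0.71960087
d2 = d1 - sigma * sqrt(T) = 0.52364169
exp(-rT) = 0.97336124; exp(-qT) = 0.96753856
P = K * exp(-rT) * N(-d2) - S_0 * exp(-qT) * N(-d1)
N(-d1) = 0.23588539; N(-d2) = 0.30026389
P = 19.0700 * 0.97336124 * 0.30026389 - 21.6700 * 0.96753856 * 0.23588539 = 0.6278

Answer: Price = 0.6278


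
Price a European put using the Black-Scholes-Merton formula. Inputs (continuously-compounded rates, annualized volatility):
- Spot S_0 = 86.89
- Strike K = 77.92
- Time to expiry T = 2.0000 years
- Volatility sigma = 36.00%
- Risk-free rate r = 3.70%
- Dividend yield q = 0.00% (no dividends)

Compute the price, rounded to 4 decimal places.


d1 = (ln(S/K) + (r - q + 0.5*sigma^2) * T) / (sigma * sqrt(T)) = 0.61392639
d2 = d1 - sigma * sqrt(T) = 0.10480951
exp(-rT) = 0.92867169; exp(-qT) = 1.00000000
P = K * exp(-rT) * N(-d2) - S_0 * exp(-qT) * N(-d1)
N(-d1) = 0.26963198; N(-d2) = 0.45826348
P = 77.9200 * 0.92867169 * 0.45826348 - 86.8900 * 1.00000000 * 0.26963198 = 9.7326

Answer: Price = 9.7326


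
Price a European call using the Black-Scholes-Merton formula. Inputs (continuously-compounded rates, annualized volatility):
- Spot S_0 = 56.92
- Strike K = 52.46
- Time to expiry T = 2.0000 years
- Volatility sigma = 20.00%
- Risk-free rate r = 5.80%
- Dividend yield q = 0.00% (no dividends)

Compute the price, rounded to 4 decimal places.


d1 = (ln(S/K) + (r - q + 0.5*sigma^2) * T) / (sigma * sqrt(T)) = 0.84002800
d2 = d1 - sigma * sqrt(T) = 0.55718529
exp(-rT) = 0.89047522; exp(-qT) = 1.00000000
C = S_0 * exp(-qT) * N(d1) - K * exp(-rT) * N(d2)
N(d1) = 0.79955366; N(d2) = 0.71129958
C = 56.9200 * 1.00000000 * 0.79955366 - 52.4600 * 0.89047522 * 0.71129958 = 12.2827

Answer: Price = 12.2827


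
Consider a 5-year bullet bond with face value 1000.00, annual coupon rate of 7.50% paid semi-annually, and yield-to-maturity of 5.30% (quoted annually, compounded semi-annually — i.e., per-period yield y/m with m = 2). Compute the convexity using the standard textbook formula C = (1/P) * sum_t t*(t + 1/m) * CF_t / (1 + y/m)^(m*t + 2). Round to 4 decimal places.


Answer: Convexity = 21.2623

Derivation:
Coupon per period c = face * coupon_rate / m = 37.500000
Periods per year m = 2; per-period yield y/m = 0.026500
Number of cashflows N = 10
Cashflows (t years, CF_t, discount factor 1/(1+y/m)^(m*t), PV):
  t = 0.5000: CF_t = 37.500000, DF = 0.974184, PV = 36.531905
  t = 1.0000: CF_t = 37.500000, DF = 0.949035, PV = 35.588801
  t = 1.5000: CF_t = 37.500000, DF = 0.924535, PV = 34.670045
  t = 2.0000: CF_t = 37.500000, DF = 0.900667, PV = 33.775007
  t = 2.5000: CF_t = 37.500000, DF = 0.877415, PV = 32.903076
  t = 3.0000: CF_t = 37.500000, DF = 0.854764, PV = 32.053654
  t = 3.5000: CF_t = 37.500000, DF = 0.832698, PV = 31.226161
  t = 4.0000: CF_t = 37.500000, DF = 0.811201, PV = 30.420030
  t = 4.5000: CF_t = 37.500000, DF = 0.790259, PV = 29.634710
  t = 5.0000: CF_t = 1037.500000, DF = 0.769858, PV = 798.727373
Price P = sum_t PV_t = 1095.530762
Convexity numerator sum_t t*(t + 1/m) * CF_t / (1+y/m)^(m*t + 2):
  t = 0.5000: term = 17.335023
  t = 1.0000: term = 50.662511
  t = 1.5000: term = 98.709228
  t = 2.0000: term = 160.268270
  t = 2.5000: term = 234.196206
  t = 3.0000: term = 319.410315
  t = 3.5000: term = 414.885943
  t = 4.0000: term = 519.653954
  t = 4.5000: term = 632.798287
  t = 5.0000: term = 20845.549830
Convexity = (1/P) * sum = 23293.469567 / 1095.530762 = 21.262269
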